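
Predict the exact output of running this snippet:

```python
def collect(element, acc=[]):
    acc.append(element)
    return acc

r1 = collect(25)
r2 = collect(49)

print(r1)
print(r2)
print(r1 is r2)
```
[25, 49]
[25, 49]
True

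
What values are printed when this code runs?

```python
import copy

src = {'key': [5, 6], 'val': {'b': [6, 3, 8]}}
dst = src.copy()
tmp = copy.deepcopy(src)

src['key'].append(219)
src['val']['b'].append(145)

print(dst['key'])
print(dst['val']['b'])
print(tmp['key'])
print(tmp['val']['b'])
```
[5, 6, 219]
[6, 3, 8, 145]
[5, 6]
[6, 3, 8]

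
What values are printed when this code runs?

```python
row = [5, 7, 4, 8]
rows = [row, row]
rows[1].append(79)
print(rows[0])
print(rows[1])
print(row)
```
[5, 7, 4, 8, 79]
[5, 7, 4, 8, 79]
[5, 7, 4, 8, 79]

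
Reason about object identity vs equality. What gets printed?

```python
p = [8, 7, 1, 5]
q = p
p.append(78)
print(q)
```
[8, 7, 1, 5, 78]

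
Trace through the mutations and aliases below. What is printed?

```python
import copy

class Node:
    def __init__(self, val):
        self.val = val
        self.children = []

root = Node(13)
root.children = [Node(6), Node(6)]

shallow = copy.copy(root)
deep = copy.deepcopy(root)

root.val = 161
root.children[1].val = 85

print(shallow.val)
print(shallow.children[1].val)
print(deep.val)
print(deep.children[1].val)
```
13
85
13
6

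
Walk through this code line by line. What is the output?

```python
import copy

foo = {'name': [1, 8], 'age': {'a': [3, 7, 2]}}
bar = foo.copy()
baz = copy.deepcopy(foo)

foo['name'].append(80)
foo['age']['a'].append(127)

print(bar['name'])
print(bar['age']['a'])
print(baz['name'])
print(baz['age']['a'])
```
[1, 8, 80]
[3, 7, 2, 127]
[1, 8]
[3, 7, 2]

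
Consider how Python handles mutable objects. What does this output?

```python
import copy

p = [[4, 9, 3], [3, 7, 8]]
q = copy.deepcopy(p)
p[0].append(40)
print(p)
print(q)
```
[[4, 9, 3, 40], [3, 7, 8]]
[[4, 9, 3], [3, 7, 8]]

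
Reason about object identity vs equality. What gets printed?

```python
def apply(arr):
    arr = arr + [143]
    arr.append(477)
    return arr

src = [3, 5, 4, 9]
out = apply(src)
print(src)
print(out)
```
[3, 5, 4, 9]
[3, 5, 4, 9, 143, 477]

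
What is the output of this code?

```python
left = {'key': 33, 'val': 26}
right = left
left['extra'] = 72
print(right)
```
{'key': 33, 'val': 26, 'extra': 72}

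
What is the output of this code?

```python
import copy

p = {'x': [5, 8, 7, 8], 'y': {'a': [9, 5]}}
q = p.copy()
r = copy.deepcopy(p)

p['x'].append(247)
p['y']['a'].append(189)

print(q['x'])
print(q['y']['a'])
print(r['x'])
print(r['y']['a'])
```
[5, 8, 7, 8, 247]
[9, 5, 189]
[5, 8, 7, 8]
[9, 5]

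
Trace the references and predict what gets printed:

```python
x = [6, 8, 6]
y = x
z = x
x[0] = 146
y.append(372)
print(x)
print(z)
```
[146, 8, 6, 372]
[146, 8, 6, 372]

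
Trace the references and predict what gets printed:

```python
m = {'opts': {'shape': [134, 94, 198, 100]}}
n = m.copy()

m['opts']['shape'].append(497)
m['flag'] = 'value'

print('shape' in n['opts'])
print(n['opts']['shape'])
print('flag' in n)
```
True
[134, 94, 198, 100, 497]
False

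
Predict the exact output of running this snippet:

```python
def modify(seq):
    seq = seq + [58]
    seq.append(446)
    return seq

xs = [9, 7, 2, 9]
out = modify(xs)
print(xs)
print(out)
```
[9, 7, 2, 9]
[9, 7, 2, 9, 58, 446]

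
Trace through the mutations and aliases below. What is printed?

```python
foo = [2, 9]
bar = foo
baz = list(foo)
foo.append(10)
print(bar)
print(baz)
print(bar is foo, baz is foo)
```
[2, 9, 10]
[2, 9]
True False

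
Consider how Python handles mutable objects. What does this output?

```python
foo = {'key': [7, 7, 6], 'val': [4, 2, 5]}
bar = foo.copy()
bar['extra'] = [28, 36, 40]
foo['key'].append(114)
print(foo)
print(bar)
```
{'key': [7, 7, 6, 114], 'val': [4, 2, 5]}
{'key': [7, 7, 6, 114], 'val': [4, 2, 5], 'extra': [28, 36, 40]}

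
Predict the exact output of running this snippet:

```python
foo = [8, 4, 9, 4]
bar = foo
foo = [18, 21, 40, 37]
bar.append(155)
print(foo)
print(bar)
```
[18, 21, 40, 37]
[8, 4, 9, 4, 155]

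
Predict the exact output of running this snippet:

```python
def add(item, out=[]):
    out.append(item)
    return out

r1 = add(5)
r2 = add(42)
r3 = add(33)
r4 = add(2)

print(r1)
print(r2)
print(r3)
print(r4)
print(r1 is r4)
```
[5, 42, 33, 2]
[5, 42, 33, 2]
[5, 42, 33, 2]
[5, 42, 33, 2]
True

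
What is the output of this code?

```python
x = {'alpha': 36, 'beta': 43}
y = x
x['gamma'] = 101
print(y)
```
{'alpha': 36, 'beta': 43, 'gamma': 101}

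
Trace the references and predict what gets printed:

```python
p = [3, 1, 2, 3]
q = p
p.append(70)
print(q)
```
[3, 1, 2, 3, 70]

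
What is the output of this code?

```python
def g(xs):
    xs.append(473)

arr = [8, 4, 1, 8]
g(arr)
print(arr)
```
[8, 4, 1, 8, 473]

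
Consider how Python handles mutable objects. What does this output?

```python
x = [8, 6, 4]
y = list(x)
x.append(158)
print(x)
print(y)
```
[8, 6, 4, 158]
[8, 6, 4]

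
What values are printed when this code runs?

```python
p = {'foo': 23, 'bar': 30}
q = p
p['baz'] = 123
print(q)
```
{'foo': 23, 'bar': 30, 'baz': 123}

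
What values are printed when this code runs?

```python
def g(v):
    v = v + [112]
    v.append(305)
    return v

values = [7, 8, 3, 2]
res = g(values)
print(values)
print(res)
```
[7, 8, 3, 2]
[7, 8, 3, 2, 112, 305]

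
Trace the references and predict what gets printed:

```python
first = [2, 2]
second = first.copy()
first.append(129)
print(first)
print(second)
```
[2, 2, 129]
[2, 2]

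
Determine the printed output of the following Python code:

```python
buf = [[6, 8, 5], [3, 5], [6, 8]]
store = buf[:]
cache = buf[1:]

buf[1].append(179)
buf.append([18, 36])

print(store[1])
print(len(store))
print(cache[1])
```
[3, 5, 179]
3
[6, 8]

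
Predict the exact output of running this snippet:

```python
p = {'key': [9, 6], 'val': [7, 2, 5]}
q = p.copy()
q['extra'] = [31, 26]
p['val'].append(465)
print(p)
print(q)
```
{'key': [9, 6], 'val': [7, 2, 5, 465]}
{'key': [9, 6], 'val': [7, 2, 5, 465], 'extra': [31, 26]}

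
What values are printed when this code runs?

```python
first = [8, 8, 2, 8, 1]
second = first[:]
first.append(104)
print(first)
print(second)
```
[8, 8, 2, 8, 1, 104]
[8, 8, 2, 8, 1]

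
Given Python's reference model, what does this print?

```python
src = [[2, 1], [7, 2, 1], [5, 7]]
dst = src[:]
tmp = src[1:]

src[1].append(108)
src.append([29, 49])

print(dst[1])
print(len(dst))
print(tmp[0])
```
[7, 2, 1, 108]
3
[7, 2, 1, 108]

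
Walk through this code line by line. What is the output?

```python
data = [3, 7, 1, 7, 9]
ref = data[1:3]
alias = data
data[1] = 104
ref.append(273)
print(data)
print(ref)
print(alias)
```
[3, 104, 1, 7, 9]
[7, 1, 273]
[3, 104, 1, 7, 9]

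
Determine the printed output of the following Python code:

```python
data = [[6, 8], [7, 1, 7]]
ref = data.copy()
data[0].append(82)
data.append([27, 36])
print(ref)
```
[[6, 8, 82], [7, 1, 7]]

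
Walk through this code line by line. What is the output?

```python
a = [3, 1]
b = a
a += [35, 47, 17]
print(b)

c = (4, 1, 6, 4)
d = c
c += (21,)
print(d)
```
[3, 1, 35, 47, 17]
(4, 1, 6, 4)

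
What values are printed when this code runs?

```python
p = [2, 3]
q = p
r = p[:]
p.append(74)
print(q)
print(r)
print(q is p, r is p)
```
[2, 3, 74]
[2, 3]
True False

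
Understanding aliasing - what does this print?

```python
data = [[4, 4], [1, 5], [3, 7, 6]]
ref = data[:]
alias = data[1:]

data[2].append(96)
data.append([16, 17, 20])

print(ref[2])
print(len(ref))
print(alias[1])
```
[3, 7, 6, 96]
3
[3, 7, 6, 96]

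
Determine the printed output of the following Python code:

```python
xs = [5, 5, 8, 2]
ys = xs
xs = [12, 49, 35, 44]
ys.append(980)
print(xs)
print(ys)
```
[12, 49, 35, 44]
[5, 5, 8, 2, 980]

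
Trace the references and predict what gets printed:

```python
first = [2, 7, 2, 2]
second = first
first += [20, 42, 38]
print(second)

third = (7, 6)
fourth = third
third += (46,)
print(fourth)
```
[2, 7, 2, 2, 20, 42, 38]
(7, 6)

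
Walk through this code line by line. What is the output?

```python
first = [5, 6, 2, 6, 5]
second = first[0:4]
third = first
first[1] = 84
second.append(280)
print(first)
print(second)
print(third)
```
[5, 84, 2, 6, 5]
[5, 6, 2, 6, 280]
[5, 84, 2, 6, 5]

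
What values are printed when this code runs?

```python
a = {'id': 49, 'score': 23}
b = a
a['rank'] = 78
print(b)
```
{'id': 49, 'score': 23, 'rank': 78}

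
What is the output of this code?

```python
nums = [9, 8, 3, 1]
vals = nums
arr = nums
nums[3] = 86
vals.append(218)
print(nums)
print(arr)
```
[9, 8, 3, 86, 218]
[9, 8, 3, 86, 218]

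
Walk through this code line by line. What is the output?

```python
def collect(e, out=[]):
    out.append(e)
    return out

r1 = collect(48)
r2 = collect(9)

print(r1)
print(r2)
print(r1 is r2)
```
[48, 9]
[48, 9]
True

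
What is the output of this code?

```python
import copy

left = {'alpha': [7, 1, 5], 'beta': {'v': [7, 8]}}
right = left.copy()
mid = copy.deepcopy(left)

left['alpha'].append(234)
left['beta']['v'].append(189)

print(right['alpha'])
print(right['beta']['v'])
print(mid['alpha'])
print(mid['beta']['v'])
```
[7, 1, 5, 234]
[7, 8, 189]
[7, 1, 5]
[7, 8]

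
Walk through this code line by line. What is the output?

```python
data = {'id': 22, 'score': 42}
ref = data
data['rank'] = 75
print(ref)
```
{'id': 22, 'score': 42, 'rank': 75}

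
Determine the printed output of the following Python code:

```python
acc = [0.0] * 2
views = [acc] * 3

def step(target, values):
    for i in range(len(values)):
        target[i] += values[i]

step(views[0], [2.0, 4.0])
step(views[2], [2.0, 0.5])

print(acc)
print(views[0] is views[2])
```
[4.0, 4.5]
True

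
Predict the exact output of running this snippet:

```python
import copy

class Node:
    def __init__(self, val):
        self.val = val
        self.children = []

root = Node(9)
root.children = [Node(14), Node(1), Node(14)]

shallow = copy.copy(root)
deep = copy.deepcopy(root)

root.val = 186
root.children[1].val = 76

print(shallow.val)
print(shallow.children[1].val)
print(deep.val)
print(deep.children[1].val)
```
9
76
9
1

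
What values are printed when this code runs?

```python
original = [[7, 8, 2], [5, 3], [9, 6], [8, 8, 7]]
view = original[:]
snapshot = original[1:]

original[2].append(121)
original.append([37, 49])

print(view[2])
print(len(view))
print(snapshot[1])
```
[9, 6, 121]
4
[9, 6, 121]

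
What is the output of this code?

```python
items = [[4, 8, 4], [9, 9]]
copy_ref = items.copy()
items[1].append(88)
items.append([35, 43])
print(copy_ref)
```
[[4, 8, 4], [9, 9, 88]]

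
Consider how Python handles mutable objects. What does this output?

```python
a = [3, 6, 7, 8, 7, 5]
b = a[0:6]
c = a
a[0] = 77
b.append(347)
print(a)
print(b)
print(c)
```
[77, 6, 7, 8, 7, 5]
[3, 6, 7, 8, 7, 5, 347]
[77, 6, 7, 8, 7, 5]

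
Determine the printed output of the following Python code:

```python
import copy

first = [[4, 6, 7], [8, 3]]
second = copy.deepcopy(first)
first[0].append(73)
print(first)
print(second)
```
[[4, 6, 7, 73], [8, 3]]
[[4, 6, 7], [8, 3]]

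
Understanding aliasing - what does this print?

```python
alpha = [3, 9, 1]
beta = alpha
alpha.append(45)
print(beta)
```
[3, 9, 1, 45]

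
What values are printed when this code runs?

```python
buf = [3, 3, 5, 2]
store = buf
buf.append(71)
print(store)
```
[3, 3, 5, 2, 71]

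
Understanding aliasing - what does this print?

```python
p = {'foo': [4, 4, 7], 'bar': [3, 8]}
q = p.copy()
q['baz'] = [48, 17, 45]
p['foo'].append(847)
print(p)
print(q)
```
{'foo': [4, 4, 7, 847], 'bar': [3, 8]}
{'foo': [4, 4, 7, 847], 'bar': [3, 8], 'baz': [48, 17, 45]}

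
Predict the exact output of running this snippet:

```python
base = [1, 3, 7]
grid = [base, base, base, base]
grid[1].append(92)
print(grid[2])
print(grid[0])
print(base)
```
[1, 3, 7, 92]
[1, 3, 7, 92]
[1, 3, 7, 92]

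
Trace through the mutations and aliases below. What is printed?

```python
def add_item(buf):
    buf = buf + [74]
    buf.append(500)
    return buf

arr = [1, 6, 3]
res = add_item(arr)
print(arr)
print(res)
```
[1, 6, 3]
[1, 6, 3, 74, 500]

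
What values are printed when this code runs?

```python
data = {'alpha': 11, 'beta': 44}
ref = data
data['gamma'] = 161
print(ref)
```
{'alpha': 11, 'beta': 44, 'gamma': 161}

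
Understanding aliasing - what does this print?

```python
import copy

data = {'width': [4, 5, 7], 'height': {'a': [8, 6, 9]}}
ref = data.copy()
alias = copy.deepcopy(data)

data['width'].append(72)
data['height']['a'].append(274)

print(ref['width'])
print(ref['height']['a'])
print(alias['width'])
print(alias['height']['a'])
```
[4, 5, 7, 72]
[8, 6, 9, 274]
[4, 5, 7]
[8, 6, 9]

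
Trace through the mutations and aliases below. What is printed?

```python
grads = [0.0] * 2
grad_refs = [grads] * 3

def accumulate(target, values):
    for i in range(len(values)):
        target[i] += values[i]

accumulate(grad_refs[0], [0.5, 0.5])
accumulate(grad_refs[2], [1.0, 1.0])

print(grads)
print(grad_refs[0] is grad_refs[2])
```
[1.5, 1.5]
True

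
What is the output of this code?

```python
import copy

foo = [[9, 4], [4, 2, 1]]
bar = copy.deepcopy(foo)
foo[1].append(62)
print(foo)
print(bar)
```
[[9, 4], [4, 2, 1, 62]]
[[9, 4], [4, 2, 1]]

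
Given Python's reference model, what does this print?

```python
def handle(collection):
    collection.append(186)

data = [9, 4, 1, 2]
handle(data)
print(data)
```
[9, 4, 1, 2, 186]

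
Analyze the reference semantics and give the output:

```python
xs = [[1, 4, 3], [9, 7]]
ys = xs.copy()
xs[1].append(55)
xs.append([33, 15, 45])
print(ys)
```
[[1, 4, 3], [9, 7, 55]]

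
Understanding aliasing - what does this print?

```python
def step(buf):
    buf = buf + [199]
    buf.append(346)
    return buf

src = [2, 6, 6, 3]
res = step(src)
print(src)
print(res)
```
[2, 6, 6, 3]
[2, 6, 6, 3, 199, 346]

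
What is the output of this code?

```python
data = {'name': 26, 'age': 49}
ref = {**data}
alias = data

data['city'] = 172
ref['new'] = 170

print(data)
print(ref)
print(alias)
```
{'name': 26, 'age': 49, 'city': 172}
{'name': 26, 'age': 49, 'new': 170}
{'name': 26, 'age': 49, 'city': 172}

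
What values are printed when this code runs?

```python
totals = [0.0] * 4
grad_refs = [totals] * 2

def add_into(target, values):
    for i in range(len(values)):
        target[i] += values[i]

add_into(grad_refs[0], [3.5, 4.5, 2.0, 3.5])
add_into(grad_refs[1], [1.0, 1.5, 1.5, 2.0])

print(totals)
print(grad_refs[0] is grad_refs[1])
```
[4.5, 6.0, 3.5, 5.5]
True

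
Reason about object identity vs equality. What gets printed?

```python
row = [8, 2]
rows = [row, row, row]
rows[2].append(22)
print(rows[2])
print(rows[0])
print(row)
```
[8, 2, 22]
[8, 2, 22]
[8, 2, 22]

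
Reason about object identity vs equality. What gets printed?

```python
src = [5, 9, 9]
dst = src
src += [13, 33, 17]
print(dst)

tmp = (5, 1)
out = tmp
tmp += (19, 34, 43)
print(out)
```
[5, 9, 9, 13, 33, 17]
(5, 1)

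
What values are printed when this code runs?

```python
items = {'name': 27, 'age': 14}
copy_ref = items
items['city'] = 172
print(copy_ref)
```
{'name': 27, 'age': 14, 'city': 172}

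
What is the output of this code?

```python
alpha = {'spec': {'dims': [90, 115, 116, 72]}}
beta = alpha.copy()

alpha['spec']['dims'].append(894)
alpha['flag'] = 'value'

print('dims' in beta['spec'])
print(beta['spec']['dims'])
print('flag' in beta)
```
True
[90, 115, 116, 72, 894]
False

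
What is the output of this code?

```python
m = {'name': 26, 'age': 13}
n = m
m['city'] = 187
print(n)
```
{'name': 26, 'age': 13, 'city': 187}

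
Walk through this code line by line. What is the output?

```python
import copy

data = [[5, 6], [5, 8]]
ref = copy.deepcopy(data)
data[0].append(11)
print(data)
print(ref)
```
[[5, 6, 11], [5, 8]]
[[5, 6], [5, 8]]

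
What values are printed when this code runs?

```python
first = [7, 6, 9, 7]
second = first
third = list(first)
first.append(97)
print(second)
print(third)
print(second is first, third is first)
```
[7, 6, 9, 7, 97]
[7, 6, 9, 7]
True False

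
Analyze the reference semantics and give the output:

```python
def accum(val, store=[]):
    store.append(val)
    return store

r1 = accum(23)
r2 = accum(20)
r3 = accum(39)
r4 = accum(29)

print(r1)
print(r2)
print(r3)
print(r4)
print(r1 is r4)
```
[23, 20, 39, 29]
[23, 20, 39, 29]
[23, 20, 39, 29]
[23, 20, 39, 29]
True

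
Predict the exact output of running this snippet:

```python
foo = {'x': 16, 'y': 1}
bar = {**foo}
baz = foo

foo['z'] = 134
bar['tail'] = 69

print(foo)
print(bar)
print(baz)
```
{'x': 16, 'y': 1, 'z': 134}
{'x': 16, 'y': 1, 'tail': 69}
{'x': 16, 'y': 1, 'z': 134}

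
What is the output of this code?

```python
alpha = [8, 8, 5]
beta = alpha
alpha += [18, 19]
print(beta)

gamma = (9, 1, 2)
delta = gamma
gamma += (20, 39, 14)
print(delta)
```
[8, 8, 5, 18, 19]
(9, 1, 2)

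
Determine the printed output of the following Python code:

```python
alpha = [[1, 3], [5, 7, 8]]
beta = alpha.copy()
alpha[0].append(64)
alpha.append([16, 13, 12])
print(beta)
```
[[1, 3, 64], [5, 7, 8]]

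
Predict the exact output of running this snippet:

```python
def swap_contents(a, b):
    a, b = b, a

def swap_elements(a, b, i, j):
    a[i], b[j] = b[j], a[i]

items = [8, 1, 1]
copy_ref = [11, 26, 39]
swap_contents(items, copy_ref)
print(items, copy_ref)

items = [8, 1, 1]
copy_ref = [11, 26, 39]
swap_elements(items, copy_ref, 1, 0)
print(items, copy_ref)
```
[8, 1, 1] [11, 26, 39]
[8, 11, 1] [1, 26, 39]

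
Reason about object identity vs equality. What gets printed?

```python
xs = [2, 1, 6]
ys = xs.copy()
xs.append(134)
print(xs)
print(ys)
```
[2, 1, 6, 134]
[2, 1, 6]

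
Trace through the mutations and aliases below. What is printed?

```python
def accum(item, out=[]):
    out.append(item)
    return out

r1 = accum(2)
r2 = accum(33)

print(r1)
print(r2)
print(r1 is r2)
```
[2, 33]
[2, 33]
True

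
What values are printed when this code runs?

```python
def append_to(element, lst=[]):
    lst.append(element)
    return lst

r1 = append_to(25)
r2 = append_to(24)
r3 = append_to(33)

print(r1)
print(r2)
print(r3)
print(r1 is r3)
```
[25, 24, 33]
[25, 24, 33]
[25, 24, 33]
True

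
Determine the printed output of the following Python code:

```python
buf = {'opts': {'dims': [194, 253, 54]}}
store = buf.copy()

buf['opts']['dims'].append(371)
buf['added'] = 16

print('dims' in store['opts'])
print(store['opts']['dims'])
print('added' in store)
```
True
[194, 253, 54, 371]
False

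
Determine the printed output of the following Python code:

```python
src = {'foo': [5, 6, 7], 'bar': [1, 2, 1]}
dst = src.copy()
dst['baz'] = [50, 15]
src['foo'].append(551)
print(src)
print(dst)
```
{'foo': [5, 6, 7, 551], 'bar': [1, 2, 1]}
{'foo': [5, 6, 7, 551], 'bar': [1, 2, 1], 'baz': [50, 15]}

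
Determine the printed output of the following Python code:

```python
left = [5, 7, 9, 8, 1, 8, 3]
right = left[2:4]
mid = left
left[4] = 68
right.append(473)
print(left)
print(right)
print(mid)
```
[5, 7, 9, 8, 68, 8, 3]
[9, 8, 473]
[5, 7, 9, 8, 68, 8, 3]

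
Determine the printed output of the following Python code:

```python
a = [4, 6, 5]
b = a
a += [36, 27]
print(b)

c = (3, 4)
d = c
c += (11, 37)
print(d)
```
[4, 6, 5, 36, 27]
(3, 4)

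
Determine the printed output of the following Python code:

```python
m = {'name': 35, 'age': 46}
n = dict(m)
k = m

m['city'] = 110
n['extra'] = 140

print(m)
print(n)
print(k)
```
{'name': 35, 'age': 46, 'city': 110}
{'name': 35, 'age': 46, 'extra': 140}
{'name': 35, 'age': 46, 'city': 110}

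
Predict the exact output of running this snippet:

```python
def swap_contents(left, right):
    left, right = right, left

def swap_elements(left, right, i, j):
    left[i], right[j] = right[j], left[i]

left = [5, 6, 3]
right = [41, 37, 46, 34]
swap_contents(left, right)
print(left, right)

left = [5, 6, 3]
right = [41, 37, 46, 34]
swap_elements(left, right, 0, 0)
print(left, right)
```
[5, 6, 3] [41, 37, 46, 34]
[41, 6, 3] [5, 37, 46, 34]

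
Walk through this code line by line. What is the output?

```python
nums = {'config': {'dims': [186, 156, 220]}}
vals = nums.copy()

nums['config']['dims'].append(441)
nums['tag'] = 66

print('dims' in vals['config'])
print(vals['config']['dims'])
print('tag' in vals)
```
True
[186, 156, 220, 441]
False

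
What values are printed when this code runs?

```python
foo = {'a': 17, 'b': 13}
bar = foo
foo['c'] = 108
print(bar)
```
{'a': 17, 'b': 13, 'c': 108}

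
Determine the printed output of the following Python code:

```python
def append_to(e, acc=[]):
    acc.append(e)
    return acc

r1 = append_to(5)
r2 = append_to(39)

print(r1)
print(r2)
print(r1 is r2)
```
[5, 39]
[5, 39]
True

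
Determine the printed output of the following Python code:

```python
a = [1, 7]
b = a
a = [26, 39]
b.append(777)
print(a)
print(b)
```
[26, 39]
[1, 7, 777]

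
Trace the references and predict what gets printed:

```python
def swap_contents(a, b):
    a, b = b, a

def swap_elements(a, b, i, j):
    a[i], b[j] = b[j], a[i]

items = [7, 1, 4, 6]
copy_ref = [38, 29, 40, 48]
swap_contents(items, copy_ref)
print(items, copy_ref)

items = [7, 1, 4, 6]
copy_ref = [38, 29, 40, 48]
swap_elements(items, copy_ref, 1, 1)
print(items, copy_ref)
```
[7, 1, 4, 6] [38, 29, 40, 48]
[7, 29, 4, 6] [38, 1, 40, 48]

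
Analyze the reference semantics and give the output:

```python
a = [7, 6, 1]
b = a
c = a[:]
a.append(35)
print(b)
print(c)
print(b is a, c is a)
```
[7, 6, 1, 35]
[7, 6, 1]
True False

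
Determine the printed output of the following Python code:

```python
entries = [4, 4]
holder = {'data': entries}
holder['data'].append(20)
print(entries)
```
[4, 4, 20]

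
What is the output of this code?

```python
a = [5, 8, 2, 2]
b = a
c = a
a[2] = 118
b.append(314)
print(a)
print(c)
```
[5, 8, 118, 2, 314]
[5, 8, 118, 2, 314]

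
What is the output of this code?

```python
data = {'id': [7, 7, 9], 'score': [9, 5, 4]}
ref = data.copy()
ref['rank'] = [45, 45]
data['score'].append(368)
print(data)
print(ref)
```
{'id': [7, 7, 9], 'score': [9, 5, 4, 368]}
{'id': [7, 7, 9], 'score': [9, 5, 4, 368], 'rank': [45, 45]}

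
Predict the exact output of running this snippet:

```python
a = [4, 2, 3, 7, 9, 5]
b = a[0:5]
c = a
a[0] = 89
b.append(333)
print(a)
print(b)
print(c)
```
[89, 2, 3, 7, 9, 5]
[4, 2, 3, 7, 9, 333]
[89, 2, 3, 7, 9, 5]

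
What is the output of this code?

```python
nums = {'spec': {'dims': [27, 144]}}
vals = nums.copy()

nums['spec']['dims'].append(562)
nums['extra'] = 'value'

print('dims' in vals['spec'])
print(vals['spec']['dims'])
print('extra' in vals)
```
True
[27, 144, 562]
False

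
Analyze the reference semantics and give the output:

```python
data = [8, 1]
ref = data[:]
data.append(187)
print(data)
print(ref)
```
[8, 1, 187]
[8, 1]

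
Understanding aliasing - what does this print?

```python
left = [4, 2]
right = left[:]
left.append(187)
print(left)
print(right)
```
[4, 2, 187]
[4, 2]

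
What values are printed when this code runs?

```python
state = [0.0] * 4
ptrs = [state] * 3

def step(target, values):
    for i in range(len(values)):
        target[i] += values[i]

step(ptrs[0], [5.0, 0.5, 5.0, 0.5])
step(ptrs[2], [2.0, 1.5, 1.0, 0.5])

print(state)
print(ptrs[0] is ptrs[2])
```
[7.0, 2.0, 6.0, 1.0]
True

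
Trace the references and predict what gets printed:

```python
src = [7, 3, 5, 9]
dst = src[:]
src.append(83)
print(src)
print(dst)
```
[7, 3, 5, 9, 83]
[7, 3, 5, 9]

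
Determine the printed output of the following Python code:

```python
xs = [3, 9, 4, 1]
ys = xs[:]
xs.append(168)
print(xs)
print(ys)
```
[3, 9, 4, 1, 168]
[3, 9, 4, 1]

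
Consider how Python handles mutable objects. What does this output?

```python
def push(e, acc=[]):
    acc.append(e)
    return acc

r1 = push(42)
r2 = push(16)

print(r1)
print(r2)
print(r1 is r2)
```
[42, 16]
[42, 16]
True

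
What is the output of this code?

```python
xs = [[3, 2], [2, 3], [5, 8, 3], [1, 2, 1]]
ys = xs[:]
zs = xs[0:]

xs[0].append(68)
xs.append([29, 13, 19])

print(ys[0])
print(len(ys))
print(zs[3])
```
[3, 2, 68]
4
[1, 2, 1]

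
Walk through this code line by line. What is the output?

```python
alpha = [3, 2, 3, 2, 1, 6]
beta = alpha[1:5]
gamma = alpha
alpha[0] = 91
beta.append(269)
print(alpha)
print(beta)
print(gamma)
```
[91, 2, 3, 2, 1, 6]
[2, 3, 2, 1, 269]
[91, 2, 3, 2, 1, 6]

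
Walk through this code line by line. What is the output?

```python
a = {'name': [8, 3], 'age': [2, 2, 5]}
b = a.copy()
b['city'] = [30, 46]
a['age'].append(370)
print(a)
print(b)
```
{'name': [8, 3], 'age': [2, 2, 5, 370]}
{'name': [8, 3], 'age': [2, 2, 5, 370], 'city': [30, 46]}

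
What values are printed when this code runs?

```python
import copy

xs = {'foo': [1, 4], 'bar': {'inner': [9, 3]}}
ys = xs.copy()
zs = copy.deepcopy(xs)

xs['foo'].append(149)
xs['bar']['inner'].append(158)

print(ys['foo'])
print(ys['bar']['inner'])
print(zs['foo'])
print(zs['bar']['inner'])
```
[1, 4, 149]
[9, 3, 158]
[1, 4]
[9, 3]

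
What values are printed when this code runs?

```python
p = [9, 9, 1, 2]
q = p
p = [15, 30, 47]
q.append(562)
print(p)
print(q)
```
[15, 30, 47]
[9, 9, 1, 2, 562]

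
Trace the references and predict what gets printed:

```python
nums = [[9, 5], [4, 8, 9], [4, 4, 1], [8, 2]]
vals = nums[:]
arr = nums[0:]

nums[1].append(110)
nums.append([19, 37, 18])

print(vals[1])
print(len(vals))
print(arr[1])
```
[4, 8, 9, 110]
4
[4, 8, 9, 110]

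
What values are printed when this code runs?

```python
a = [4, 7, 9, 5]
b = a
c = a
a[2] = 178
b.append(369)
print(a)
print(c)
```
[4, 7, 178, 5, 369]
[4, 7, 178, 5, 369]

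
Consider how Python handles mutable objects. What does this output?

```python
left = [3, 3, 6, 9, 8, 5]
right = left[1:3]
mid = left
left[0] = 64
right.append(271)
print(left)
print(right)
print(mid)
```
[64, 3, 6, 9, 8, 5]
[3, 6, 271]
[64, 3, 6, 9, 8, 5]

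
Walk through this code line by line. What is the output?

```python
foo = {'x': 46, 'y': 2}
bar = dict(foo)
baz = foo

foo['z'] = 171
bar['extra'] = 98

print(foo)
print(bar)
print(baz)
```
{'x': 46, 'y': 2, 'z': 171}
{'x': 46, 'y': 2, 'extra': 98}
{'x': 46, 'y': 2, 'z': 171}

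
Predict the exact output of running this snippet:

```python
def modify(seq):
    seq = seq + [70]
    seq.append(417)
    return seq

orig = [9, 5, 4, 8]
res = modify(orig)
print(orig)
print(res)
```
[9, 5, 4, 8]
[9, 5, 4, 8, 70, 417]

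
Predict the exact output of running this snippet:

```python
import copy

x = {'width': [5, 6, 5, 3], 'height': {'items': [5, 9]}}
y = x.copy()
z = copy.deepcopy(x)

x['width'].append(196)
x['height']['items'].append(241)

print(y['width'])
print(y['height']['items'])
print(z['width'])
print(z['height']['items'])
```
[5, 6, 5, 3, 196]
[5, 9, 241]
[5, 6, 5, 3]
[5, 9]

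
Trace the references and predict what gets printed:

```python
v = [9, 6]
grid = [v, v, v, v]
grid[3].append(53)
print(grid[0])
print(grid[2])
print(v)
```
[9, 6, 53]
[9, 6, 53]
[9, 6, 53]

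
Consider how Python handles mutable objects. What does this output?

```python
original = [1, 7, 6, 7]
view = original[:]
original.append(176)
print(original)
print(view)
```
[1, 7, 6, 7, 176]
[1, 7, 6, 7]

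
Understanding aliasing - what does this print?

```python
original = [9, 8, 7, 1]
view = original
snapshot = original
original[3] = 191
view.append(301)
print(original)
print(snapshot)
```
[9, 8, 7, 191, 301]
[9, 8, 7, 191, 301]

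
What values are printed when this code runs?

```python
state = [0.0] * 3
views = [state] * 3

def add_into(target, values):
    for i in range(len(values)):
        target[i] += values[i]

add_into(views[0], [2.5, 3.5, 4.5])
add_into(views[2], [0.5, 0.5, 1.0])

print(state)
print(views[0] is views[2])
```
[3.0, 4.0, 5.5]
True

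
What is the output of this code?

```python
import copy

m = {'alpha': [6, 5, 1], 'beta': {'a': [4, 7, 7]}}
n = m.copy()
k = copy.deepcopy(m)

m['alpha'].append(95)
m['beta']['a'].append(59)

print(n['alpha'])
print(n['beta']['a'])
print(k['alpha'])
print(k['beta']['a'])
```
[6, 5, 1, 95]
[4, 7, 7, 59]
[6, 5, 1]
[4, 7, 7]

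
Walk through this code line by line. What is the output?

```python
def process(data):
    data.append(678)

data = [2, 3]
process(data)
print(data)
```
[2, 3, 678]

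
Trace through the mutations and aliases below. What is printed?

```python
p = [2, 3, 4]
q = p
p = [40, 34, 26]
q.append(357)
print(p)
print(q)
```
[40, 34, 26]
[2, 3, 4, 357]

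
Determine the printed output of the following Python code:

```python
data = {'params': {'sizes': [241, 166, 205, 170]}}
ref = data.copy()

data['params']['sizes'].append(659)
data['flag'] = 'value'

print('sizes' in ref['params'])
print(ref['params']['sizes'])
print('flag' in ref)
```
True
[241, 166, 205, 170, 659]
False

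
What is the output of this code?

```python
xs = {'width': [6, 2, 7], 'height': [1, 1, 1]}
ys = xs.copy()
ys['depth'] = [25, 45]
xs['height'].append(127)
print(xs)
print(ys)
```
{'width': [6, 2, 7], 'height': [1, 1, 1, 127]}
{'width': [6, 2, 7], 'height': [1, 1, 1, 127], 'depth': [25, 45]}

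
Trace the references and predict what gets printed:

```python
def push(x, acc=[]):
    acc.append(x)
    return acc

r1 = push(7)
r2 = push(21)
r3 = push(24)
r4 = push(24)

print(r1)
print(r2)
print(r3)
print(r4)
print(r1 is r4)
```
[7, 21, 24, 24]
[7, 21, 24, 24]
[7, 21, 24, 24]
[7, 21, 24, 24]
True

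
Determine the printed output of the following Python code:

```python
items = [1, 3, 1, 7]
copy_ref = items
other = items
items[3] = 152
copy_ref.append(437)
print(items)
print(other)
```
[1, 3, 1, 152, 437]
[1, 3, 1, 152, 437]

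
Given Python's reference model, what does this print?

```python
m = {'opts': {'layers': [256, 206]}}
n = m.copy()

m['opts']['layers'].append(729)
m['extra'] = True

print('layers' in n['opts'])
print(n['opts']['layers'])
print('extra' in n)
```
True
[256, 206, 729]
False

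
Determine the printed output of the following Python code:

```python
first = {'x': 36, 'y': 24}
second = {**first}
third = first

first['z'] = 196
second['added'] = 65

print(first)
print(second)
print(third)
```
{'x': 36, 'y': 24, 'z': 196}
{'x': 36, 'y': 24, 'added': 65}
{'x': 36, 'y': 24, 'z': 196}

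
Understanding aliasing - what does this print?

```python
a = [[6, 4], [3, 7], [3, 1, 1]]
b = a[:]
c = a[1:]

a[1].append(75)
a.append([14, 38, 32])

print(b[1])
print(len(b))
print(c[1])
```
[3, 7, 75]
3
[3, 1, 1]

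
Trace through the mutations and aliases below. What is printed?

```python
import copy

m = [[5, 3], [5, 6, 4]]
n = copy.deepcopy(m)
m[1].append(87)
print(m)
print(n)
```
[[5, 3], [5, 6, 4, 87]]
[[5, 3], [5, 6, 4]]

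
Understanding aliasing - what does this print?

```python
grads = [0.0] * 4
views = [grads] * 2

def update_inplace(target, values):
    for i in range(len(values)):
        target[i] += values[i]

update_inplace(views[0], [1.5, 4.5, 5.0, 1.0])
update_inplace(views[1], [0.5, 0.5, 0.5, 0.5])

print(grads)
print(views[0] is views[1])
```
[2.0, 5.0, 5.5, 1.5]
True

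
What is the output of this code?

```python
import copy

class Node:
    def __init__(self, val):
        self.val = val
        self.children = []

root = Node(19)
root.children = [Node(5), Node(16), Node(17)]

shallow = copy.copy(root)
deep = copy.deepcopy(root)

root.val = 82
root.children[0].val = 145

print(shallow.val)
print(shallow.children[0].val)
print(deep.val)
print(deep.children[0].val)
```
19
145
19
5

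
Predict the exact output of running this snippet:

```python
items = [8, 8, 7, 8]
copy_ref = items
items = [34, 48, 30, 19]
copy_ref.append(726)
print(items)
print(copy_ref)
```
[34, 48, 30, 19]
[8, 8, 7, 8, 726]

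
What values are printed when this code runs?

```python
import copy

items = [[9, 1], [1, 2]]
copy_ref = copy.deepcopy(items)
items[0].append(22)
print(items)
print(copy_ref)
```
[[9, 1, 22], [1, 2]]
[[9, 1], [1, 2]]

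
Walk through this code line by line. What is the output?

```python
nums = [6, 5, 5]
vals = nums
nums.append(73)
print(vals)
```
[6, 5, 5, 73]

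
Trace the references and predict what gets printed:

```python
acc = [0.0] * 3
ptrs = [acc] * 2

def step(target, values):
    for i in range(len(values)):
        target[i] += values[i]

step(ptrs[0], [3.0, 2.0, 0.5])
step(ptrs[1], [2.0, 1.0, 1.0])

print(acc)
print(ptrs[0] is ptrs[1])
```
[5.0, 3.0, 1.5]
True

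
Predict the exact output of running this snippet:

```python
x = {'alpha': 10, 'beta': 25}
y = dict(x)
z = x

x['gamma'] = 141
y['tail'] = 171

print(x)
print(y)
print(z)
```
{'alpha': 10, 'beta': 25, 'gamma': 141}
{'alpha': 10, 'beta': 25, 'tail': 171}
{'alpha': 10, 'beta': 25, 'gamma': 141}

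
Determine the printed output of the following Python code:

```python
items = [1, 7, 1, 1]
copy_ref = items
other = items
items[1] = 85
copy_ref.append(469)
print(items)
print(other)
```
[1, 85, 1, 1, 469]
[1, 85, 1, 1, 469]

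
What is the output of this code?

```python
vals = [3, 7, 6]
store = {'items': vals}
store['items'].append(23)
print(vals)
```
[3, 7, 6, 23]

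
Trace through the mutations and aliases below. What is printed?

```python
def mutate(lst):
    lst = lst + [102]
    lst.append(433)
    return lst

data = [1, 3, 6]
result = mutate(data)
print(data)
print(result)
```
[1, 3, 6]
[1, 3, 6, 102, 433]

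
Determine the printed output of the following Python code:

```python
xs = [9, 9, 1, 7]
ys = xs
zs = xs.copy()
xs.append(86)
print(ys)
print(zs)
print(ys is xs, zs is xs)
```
[9, 9, 1, 7, 86]
[9, 9, 1, 7]
True False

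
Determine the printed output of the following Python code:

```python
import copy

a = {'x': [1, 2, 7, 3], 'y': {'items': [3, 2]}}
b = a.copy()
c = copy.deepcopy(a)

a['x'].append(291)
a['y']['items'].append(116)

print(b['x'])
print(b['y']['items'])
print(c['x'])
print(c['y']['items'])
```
[1, 2, 7, 3, 291]
[3, 2, 116]
[1, 2, 7, 3]
[3, 2]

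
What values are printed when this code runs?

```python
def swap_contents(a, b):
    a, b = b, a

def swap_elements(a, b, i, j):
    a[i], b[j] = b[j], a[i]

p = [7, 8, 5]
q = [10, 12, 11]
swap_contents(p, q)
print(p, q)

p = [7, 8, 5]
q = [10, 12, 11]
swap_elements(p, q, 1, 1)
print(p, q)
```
[7, 8, 5] [10, 12, 11]
[7, 12, 5] [10, 8, 11]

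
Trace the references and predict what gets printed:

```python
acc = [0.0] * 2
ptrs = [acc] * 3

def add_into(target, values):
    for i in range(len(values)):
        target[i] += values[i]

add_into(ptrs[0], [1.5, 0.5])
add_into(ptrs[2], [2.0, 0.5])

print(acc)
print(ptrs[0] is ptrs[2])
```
[3.5, 1.0]
True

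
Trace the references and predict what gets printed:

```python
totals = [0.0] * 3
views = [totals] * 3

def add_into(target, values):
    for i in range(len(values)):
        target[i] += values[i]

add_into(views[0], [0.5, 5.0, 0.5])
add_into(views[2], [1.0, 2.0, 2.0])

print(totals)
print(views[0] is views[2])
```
[1.5, 7.0, 2.5]
True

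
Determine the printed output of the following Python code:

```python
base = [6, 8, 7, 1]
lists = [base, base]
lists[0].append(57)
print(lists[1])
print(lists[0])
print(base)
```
[6, 8, 7, 1, 57]
[6, 8, 7, 1, 57]
[6, 8, 7, 1, 57]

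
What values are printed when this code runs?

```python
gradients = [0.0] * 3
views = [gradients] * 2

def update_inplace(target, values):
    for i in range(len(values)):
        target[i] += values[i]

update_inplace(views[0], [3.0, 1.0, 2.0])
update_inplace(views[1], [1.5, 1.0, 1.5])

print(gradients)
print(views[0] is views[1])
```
[4.5, 2.0, 3.5]
True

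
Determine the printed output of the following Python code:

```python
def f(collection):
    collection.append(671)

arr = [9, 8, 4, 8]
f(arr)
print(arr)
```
[9, 8, 4, 8, 671]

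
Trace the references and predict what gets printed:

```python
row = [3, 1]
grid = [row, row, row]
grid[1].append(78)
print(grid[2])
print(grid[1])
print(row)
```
[3, 1, 78]
[3, 1, 78]
[3, 1, 78]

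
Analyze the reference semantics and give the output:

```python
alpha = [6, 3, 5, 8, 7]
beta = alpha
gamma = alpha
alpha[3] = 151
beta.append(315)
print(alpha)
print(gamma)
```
[6, 3, 5, 151, 7, 315]
[6, 3, 5, 151, 7, 315]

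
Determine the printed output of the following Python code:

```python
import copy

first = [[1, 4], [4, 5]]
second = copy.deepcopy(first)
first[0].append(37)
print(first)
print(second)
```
[[1, 4, 37], [4, 5]]
[[1, 4], [4, 5]]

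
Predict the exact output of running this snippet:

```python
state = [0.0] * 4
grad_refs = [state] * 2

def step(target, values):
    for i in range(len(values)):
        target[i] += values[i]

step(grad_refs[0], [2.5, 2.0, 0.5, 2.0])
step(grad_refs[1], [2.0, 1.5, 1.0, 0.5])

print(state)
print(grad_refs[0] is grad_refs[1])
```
[4.5, 3.5, 1.5, 2.5]
True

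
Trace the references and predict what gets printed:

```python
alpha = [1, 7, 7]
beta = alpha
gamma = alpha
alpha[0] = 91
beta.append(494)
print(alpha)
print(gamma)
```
[91, 7, 7, 494]
[91, 7, 7, 494]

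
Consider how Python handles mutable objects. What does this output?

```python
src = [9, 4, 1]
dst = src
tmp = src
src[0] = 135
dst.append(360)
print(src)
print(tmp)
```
[135, 4, 1, 360]
[135, 4, 1, 360]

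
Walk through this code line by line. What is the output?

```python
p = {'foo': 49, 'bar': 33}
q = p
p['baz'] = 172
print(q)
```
{'foo': 49, 'bar': 33, 'baz': 172}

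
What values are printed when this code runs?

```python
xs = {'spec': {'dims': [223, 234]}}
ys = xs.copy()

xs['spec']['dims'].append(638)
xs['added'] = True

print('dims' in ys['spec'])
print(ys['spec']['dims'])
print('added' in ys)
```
True
[223, 234, 638]
False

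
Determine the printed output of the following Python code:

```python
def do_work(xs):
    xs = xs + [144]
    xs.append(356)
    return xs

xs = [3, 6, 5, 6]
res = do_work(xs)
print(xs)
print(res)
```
[3, 6, 5, 6]
[3, 6, 5, 6, 144, 356]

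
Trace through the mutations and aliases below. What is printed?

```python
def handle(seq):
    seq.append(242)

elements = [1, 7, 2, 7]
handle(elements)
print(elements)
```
[1, 7, 2, 7, 242]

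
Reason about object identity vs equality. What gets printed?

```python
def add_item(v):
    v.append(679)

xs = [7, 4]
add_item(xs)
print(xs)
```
[7, 4, 679]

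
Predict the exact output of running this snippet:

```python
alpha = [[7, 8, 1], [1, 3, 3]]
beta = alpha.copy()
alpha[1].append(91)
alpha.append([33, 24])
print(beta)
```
[[7, 8, 1], [1, 3, 3, 91]]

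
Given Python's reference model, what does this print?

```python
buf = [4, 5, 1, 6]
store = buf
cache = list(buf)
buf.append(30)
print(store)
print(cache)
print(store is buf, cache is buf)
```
[4, 5, 1, 6, 30]
[4, 5, 1, 6]
True False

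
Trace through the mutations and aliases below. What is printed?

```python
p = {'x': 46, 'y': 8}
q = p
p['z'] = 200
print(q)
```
{'x': 46, 'y': 8, 'z': 200}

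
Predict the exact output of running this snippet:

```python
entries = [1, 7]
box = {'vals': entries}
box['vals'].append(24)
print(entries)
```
[1, 7, 24]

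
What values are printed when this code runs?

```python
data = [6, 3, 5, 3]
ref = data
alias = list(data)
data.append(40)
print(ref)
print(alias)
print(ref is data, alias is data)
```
[6, 3, 5, 3, 40]
[6, 3, 5, 3]
True False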